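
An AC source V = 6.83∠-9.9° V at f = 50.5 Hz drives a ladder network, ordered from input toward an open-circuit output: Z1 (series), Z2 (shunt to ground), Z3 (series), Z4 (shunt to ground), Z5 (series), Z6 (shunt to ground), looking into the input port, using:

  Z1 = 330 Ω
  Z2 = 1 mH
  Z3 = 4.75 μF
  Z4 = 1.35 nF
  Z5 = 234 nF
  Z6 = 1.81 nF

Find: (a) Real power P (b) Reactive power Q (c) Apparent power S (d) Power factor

Step 1 — Angular frequency: ω = 2π·f = 2π·50.5 = 317.3 rad/s.
Step 2 — Component impedances:
  Z1: Z = R = 330 Ω
  Z2: Z = jωL = j·317.3·0.001 = 0 + j0.3173 Ω
  Z3: Z = 1/(jωC) = -j/(ω·C) = 0 - j663.5 Ω
  Z4: Z = 1/(jωC) = -j/(ω·C) = 0 - j2.335e+06 Ω
  Z5: Z = 1/(jωC) = -j/(ω·C) = 0 - j1.347e+04 Ω
  Z6: Z = 1/(jωC) = -j/(ω·C) = 0 - j1.741e+06 Ω
Step 3 — Ladder network (open output): work backward from the far end, alternating series and parallel combinations. Z_in = 330 + j0.3173 Ω = 330∠0.1° Ω.
Step 4 — Source phasor: V = 6.83∠-9.9° V = 6.728 - j1.174 V.
Step 5 — Current: I = V / Z = 0.02039 - j0.003578 A = 0.0207∠-10.0° A.
Step 6 — Complex power: S = V·I* = 0.1414 + j0.0001359 VA.
Step 7 — Real power: P = Re(S) = 0.1414 W.
Step 8 — Reactive power: Q = Im(S) = 0.0001359 VAR.
Step 9 — Apparent power: |S| = 0.1414 VA.
Step 10 — Power factor: PF = P/|S| = 1 (lagging).

(a) P = 0.1414 W  (b) Q = 0.0001359 VAR  (c) S = 0.1414 VA  (d) PF = 1 (lagging)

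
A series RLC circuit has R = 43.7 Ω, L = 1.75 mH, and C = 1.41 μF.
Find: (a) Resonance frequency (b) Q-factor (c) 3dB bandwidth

Step 1 — Resonance condition Im(Z)=0 gives ω₀ = 1/√(LC).
Step 2 — ω₀ = 1/√(0.00175·1.41e-06) = 2.013e+04 rad/s.
Step 3 — f₀ = ω₀/(2π) = 3204 Hz.
Step 4 — Series Q: Q = ω₀L/R = 2.013e+04·0.00175/43.7 = 0.8062.
Step 5 — 3dB bandwidth: Δω = ω₀/Q = 2.497e+04 rad/s; BW = Δω/(2π) = 3974 Hz.

(a) f₀ = 3204 Hz  (b) Q = 0.8062  (c) BW = 3974 Hz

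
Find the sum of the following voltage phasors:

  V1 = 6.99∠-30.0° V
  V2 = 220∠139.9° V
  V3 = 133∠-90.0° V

Step 1 — Convert each phasor to rectangular form:
  V1 = 6.99·(cos(-30.0°) + j·sin(-30.0°)) = 6.054 - j3.495 V
  V2 = 220·(cos(139.9°) + j·sin(139.9°)) = -168.3 + j141.7 V
  V3 = 133·(cos(-90.0°) + j·sin(-90.0°)) = 0 - j133 V
Step 2 — Sum components: V_total = -162.2 + j5.212 V.
Step 3 — Convert to polar: |V_total| = 162.3 V, ∠V_total = 178.2°.

V_total = 162.3∠178.2° V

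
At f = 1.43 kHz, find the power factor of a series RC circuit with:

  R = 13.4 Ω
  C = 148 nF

Step 1 — Angular frequency: ω = 2π·f = 2π·1430 = 8985 rad/s.
Step 2 — Component impedances:
  R: Z = R = 13.4 Ω
  C: Z = 1/(jωC) = -j/(ω·C) = 0 - j752 Ω
Step 3 — Series combination: Z_total = R + C = 13.4 - j752 Ω = 752.1∠-89.0° Ω.
Step 4 — Power factor: PF = cos(φ) = Re(Z)/|Z| = 13.4/752.1 = 0.01782.
Step 5 — Type: Im(Z) = -752 ⇒ leading (phase φ = -89.0°).

PF = 0.01782 (leading, φ = -89.0°)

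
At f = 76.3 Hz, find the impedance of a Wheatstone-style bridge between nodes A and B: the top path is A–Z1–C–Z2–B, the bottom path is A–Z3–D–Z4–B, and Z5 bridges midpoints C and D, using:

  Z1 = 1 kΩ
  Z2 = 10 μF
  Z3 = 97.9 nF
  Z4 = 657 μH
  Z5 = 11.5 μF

Step 1 — Angular frequency: ω = 2π·f = 2π·76.3 = 479.4 rad/s.
Step 2 — Component impedances:
  Z1: Z = R = 1000 Ω
  Z2: Z = 1/(jωC) = -j/(ω·C) = 0 - j208.6 Ω
  Z3: Z = 1/(jωC) = -j/(ω·C) = 0 - j2.131e+04 Ω
  Z4: Z = jωL = j·479.4·0.000657 = 0 + j0.315 Ω
  Z5: Z = 1/(jωC) = -j/(ω·C) = 0 - j181.4 Ω
Step 3 — Bridge requires nodal analysis (the Z5 bridge couples midpoints C and D, so the two paths cannot be reduced to a simple series/parallel combination). Setting node B to ground and injecting 1 A at node A, the 3-node admittance system at A, C, D solves to V_A = Z_AB = 988.8 - j142.7 Ω = 999∠-8.2° Ω.

Z = 988.8 - j142.7 Ω = 999∠-8.2° Ω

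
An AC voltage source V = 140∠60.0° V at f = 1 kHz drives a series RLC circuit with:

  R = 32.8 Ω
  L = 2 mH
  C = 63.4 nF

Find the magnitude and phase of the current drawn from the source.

Step 1 — Angular frequency: ω = 2π·f = 2π·1000 = 6283 rad/s.
Step 2 — Component impedances:
  R: Z = R = 32.8 Ω
  L: Z = jωL = j·6283·0.002 = 0 + j12.57 Ω
  C: Z = 1/(jωC) = -j/(ω·C) = 0 - j2510 Ω
Step 3 — Series combination: Z_total = R + L + C = 32.8 - j2498 Ω = 2498∠-89.2° Ω.
Step 4 — Source phasor: V = 140∠60.0° V = 70 + j121.2 V.
Step 5 — Ohm's law: I = V / Z_total = (70 + j121.2) / (32.8 - j2498) = -0.04816 + j0.02866 A.
Step 6 — Convert to polar: |I| = 0.05605 A, ∠I = 149.2°.

I = 0.05605∠149.2° A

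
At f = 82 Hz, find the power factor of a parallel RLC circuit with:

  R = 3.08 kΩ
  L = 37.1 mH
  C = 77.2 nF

Step 1 — Angular frequency: ω = 2π·f = 2π·82 = 515.2 rad/s.
Step 2 — Component impedances:
  R: Z = R = 3080 Ω
  L: Z = jωL = j·515.2·0.0371 = 0 + j19.11 Ω
  C: Z = 1/(jωC) = -j/(ω·C) = 0 - j2.514e+04 Ω
Step 3 — Parallel combination: 1/Z_total = 1/R + 1/L + 1/C; Z_total = 0.1188 + j19.13 Ω = 19.13∠89.6° Ω.
Step 4 — Power factor: PF = cos(φ) = Re(Z)/|Z| = 0.118803/19.1289 = 0.006211.
Step 5 — Type: Im(Z) = 19.13 ⇒ lagging (phase φ = 89.6°).

PF = 0.006211 (lagging, φ = 89.6°)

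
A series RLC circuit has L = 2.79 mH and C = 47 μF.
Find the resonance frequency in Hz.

Step 1 — Resonance condition Im(Z)=0 gives ω₀ = 1/√(LC).
Step 2 — ω₀ = 1/√(0.00279·4.7e-05) = 2762 rad/s.
Step 3 — f₀ = ω₀/(2π) = 439.5 Hz.

f₀ = 439.5 Hz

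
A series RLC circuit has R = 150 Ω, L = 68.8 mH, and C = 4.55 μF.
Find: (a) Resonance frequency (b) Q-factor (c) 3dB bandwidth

Step 1 — Resonance condition Im(Z)=0 gives ω₀ = 1/√(LC).
Step 2 — ω₀ = 1/√(0.0688·4.55e-06) = 1787 rad/s.
Step 3 — f₀ = ω₀/(2π) = 284.5 Hz.
Step 4 — Series Q: Q = ω₀L/R = 1787·0.0688/150 = 0.8198.
Step 5 — 3dB bandwidth: Δω = ω₀/Q = 2180 rad/s; BW = Δω/(2π) = 347 Hz.

(a) f₀ = 284.5 Hz  (b) Q = 0.8198  (c) BW = 347 Hz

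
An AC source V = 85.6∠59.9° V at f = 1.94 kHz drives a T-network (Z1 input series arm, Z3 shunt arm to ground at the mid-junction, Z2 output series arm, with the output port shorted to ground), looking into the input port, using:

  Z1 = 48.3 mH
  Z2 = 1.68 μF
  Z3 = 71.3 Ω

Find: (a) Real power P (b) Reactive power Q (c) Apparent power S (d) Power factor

Step 1 — Angular frequency: ω = 2π·f = 2π·1940 = 1.219e+04 rad/s.
Step 2 — Component impedances:
  Z1: Z = jωL = j·1.219e+04·0.0483 = 0 + j588.7 Ω
  Z2: Z = 1/(jωC) = -j/(ω·C) = 0 - j48.83 Ω
  Z3: Z = R = 71.3 Ω
Step 3 — With the output port shorted to ground, the output series arm Z2 runs from the junction to ground; the shunt arm Z3 also runs from the junction to ground. They appear in parallel: Z3 || Z2 = 22.77 - j33.24 Ω.
Step 4 — Series with input arm Z1: Z_in = Z1 + (Z3 || Z2) = 22.77 + j555.5 Ω = 556∠87.7° Ω.
Step 5 — Source phasor: V = 85.6∠59.9° V = 42.93 + j74.06 V.
Step 6 — Current: I = V / Z = 0.1363 - j0.0717 A = 0.154∠-27.8° A.
Step 7 — Complex power: S = V·I* = 0.5397 + j13.17 VA.
Step 8 — Real power: P = Re(S) = 0.5397 W.
Step 9 — Reactive power: Q = Im(S) = 13.17 VAR.
Step 10 — Apparent power: |S| = 13.18 VA.
Step 11 — Power factor: PF = P/|S| = 0.04095 (lagging).

(a) P = 0.5397 W  (b) Q = 13.17 VAR  (c) S = 13.18 VA  (d) PF = 0.04095 (lagging)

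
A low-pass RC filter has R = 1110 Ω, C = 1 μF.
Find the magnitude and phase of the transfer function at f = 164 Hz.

Step 1 — Angular frequency: ω = 2π·164 = 1030 rad/s.
Step 2 — Transfer function: H(jω) = 1/(1 + jωRC).
Step 3 — Denominator: 1 + jωRC = 1 + j·1030·1110·1e-06 = 1 + j1.144.
Step 4 — H = 0.4332 - j0.4955.
Step 5 — Magnitude: |H| = 0.6582 (-3.6 dB); phase: φ = -48.8°.

|H| = 0.6582 (-3.6 dB), φ = -48.8°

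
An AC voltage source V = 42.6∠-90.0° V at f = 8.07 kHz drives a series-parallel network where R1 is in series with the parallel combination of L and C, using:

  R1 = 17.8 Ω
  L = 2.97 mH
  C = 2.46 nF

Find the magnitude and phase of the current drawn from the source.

Step 1 — Angular frequency: ω = 2π·f = 2π·8070 = 5.071e+04 rad/s.
Step 2 — Component impedances:
  R1: Z = R = 17.8 Ω
  L: Z = jωL = j·5.071e+04·0.00297 = 0 + j150.6 Ω
  C: Z = 1/(jωC) = -j/(ω·C) = 0 - j8017 Ω
Step 3 — Parallel branch: L || C = 1/(1/L + 1/C) = 0 + j153.5 Ω.
Step 4 — Series with R1: Z_total = R1 + (L || C) = 17.8 + j153.5 Ω = 154.5∠83.4° Ω.
Step 5 — Source phasor: V = 42.6∠-90.0° V = 0 - j42.6 V.
Step 6 — Ohm's law: I = V / Z_total = (0 - j42.6) / (17.8 + j153.5) = -0.2739 - j0.03176 A.
Step 7 — Convert to polar: |I| = 0.2757 A, ∠I = -173.4°.

I = 0.2757∠-173.4° A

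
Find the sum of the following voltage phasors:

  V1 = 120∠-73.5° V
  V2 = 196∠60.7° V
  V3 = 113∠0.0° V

Step 1 — Convert each phasor to rectangular form:
  V1 = 120·(cos(-73.5°) + j·sin(-73.5°)) = 34.08 - j115.1 V
  V2 = 196·(cos(60.7°) + j·sin(60.7°)) = 95.92 + j170.9 V
  V3 = 113·(cos(0.0°) + j·sin(0.0°)) = 113 V
Step 2 — Sum components: V_total = 243 + j55.87 V.
Step 3 — Convert to polar: |V_total| = 249.3 V, ∠V_total = 12.9°.

V_total = 249.3∠12.9° V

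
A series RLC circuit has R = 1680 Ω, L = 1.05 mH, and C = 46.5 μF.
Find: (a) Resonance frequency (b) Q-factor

Step 1 — Resonance condition Im(Z)=0 gives ω₀ = 1/√(LC).
Step 2 — ω₀ = 1/√(0.00105·4.65e-05) = 4526 rad/s.
Step 3 — f₀ = ω₀/(2π) = 720.3 Hz.
Step 4 — Series Q: Q = ω₀L/R = 4526·0.00105/1680 = 0.002829.

(a) f₀ = 720.3 Hz  (b) Q = 0.002829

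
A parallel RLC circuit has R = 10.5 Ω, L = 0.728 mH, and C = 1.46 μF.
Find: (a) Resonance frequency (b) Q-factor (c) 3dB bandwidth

Step 1 — Resonance: ω₀ = 1/√(LC) = 1/√(0.000728·1.46e-06) = 3.067e+04 rad/s.
Step 2 — f₀ = ω₀/(2π) = 4882 Hz.
Step 3 — Parallel Q: Q = R/(ω₀L) = 10.5/(3.067e+04·0.000728) = 0.4702.
Step 4 — Bandwidth: Δω = ω₀/Q = 6.523e+04 rad/s; BW = Δω/(2π) = 1.038e+04 Hz.

(a) f₀ = 4882 Hz  (b) Q = 0.4702  (c) BW = 1.038e+04 Hz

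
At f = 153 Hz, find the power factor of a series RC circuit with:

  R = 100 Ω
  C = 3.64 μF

Step 1 — Angular frequency: ω = 2π·f = 2π·153 = 961.3 rad/s.
Step 2 — Component impedances:
  R: Z = R = 100 Ω
  C: Z = 1/(jωC) = -j/(ω·C) = 0 - j285.8 Ω
Step 3 — Series combination: Z_total = R + C = 100 - j285.8 Ω = 302.8∠-70.7° Ω.
Step 4 — Power factor: PF = cos(φ) = Re(Z)/|Z| = 100/302.8 = 0.3303.
Step 5 — Type: Im(Z) = -285.8 ⇒ leading (phase φ = -70.7°).

PF = 0.3303 (leading, φ = -70.7°)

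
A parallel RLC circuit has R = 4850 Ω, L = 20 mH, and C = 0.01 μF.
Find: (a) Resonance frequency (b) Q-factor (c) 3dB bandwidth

Step 1 — Resonance: ω₀ = 1/√(LC) = 1/√(0.02·1e-08) = 7.071e+04 rad/s.
Step 2 — f₀ = ω₀/(2π) = 1.125e+04 Hz.
Step 3 — Parallel Q: Q = R/(ω₀L) = 4850/(7.071e+04·0.02) = 3.429.
Step 4 — Bandwidth: Δω = ω₀/Q = 2.062e+04 rad/s; BW = Δω/(2π) = 3282 Hz.

(a) f₀ = 1.125e+04 Hz  (b) Q = 3.429  (c) BW = 3282 Hz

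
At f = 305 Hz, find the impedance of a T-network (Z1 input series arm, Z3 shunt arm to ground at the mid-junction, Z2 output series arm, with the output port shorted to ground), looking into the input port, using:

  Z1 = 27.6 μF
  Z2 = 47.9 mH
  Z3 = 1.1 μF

Step 1 — Angular frequency: ω = 2π·f = 2π·305 = 1916 rad/s.
Step 2 — Component impedances:
  Z1: Z = 1/(jωC) = -j/(ω·C) = 0 - j18.91 Ω
  Z2: Z = jωL = j·1916·0.0479 = 0 + j91.79 Ω
  Z3: Z = 1/(jωC) = -j/(ω·C) = 0 - j474.4 Ω
Step 3 — With the output port shorted to ground, the output series arm Z2 runs from the junction to ground; the shunt arm Z3 also runs from the junction to ground. They appear in parallel: Z3 || Z2 = 0 + j113.8 Ω.
Step 4 — Series with input arm Z1: Z_in = Z1 + (Z3 || Z2) = 0 + j94.91 Ω = 94.91∠90.0° Ω.

Z = 0 + j94.91 Ω = 94.91∠90.0° Ω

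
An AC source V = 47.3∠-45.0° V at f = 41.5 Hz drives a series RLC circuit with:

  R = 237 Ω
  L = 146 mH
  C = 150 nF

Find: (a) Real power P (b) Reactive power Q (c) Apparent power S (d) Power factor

Step 1 — Angular frequency: ω = 2π·f = 2π·41.5 = 260.8 rad/s.
Step 2 — Component impedances:
  R: Z = R = 237 Ω
  L: Z = jωL = j·260.8·0.146 = 0 + j38.07 Ω
  C: Z = 1/(jωC) = -j/(ω·C) = 0 - j2.557e+04 Ω
Step 3 — Series combination: Z_total = R + L + C = 237 - j2.553e+04 Ω = 2.553e+04∠-89.5° Ω.
Step 4 — Source phasor: V = 47.3∠-45.0° V = 33.45 - j33.45 V.
Step 5 — Current: I = V / Z = 0.001322 + j0.001298 A = 0.001853∠44.5° A.
Step 6 — Complex power: S = V·I* = 0.0008135 - j0.08763 VA.
Step 7 — Real power: P = Re(S) = 0.0008135 W.
Step 8 — Reactive power: Q = Im(S) = -0.08763 VAR.
Step 9 — Apparent power: |S| = 0.08763 VA.
Step 10 — Power factor: PF = P/|S| = 0.009283 (leading).

(a) P = 0.0008135 W  (b) Q = -0.08763 VAR  (c) S = 0.08763 VA  (d) PF = 0.009283 (leading)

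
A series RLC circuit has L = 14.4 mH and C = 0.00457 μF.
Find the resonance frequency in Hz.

Step 1 — Resonance condition Im(Z)=0 gives ω₀ = 1/√(LC).
Step 2 — ω₀ = 1/√(0.0144·4.57e-09) = 1.233e+05 rad/s.
Step 3 — f₀ = ω₀/(2π) = 1.962e+04 Hz.

f₀ = 1.962e+04 Hz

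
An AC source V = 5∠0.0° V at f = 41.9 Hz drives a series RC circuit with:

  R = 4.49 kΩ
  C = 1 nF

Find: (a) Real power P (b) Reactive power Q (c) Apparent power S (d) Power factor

Step 1 — Angular frequency: ω = 2π·f = 2π·41.9 = 263.3 rad/s.
Step 2 — Component impedances:
  R: Z = R = 4490 Ω
  C: Z = 1/(jωC) = -j/(ω·C) = 0 - j3.798e+06 Ω
Step 3 — Series combination: Z_total = R + C = 4490 - j3.798e+06 Ω = 3.798e+06∠-89.9° Ω.
Step 4 — Source phasor: V = 5∠0.0° V = 5 V.
Step 5 — Current: I = V / Z = 1.556e-09 + j1.316e-06 A = 1.316e-06∠89.9° A.
Step 6 — Complex power: S = V·I* = 7.78e-09 - j6.582e-06 VA.
Step 7 — Real power: P = Re(S) = 7.78e-09 W.
Step 8 — Reactive power: Q = Im(S) = -6.582e-06 VAR.
Step 9 — Apparent power: |S| = 6.582e-06 VA.
Step 10 — Power factor: PF = P/|S| = 0.001182 (leading).

(a) P = 7.78e-09 W  (b) Q = -6.582e-06 VAR  (c) S = 6.582e-06 VA  (d) PF = 0.001182 (leading)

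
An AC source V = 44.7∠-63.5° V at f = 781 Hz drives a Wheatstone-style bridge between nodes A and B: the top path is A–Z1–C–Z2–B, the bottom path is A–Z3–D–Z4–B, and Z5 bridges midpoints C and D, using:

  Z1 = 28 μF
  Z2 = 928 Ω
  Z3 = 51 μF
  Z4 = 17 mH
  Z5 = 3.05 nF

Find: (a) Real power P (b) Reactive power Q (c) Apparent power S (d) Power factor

Step 1 — Angular frequency: ω = 2π·f = 2π·781 = 4907 rad/s.
Step 2 — Component impedances:
  Z1: Z = 1/(jωC) = -j/(ω·C) = 0 - j7.278 Ω
  Z2: Z = R = 928 Ω
  Z3: Z = 1/(jωC) = -j/(ω·C) = 0 - j3.996 Ω
  Z4: Z = jωL = j·4907·0.017 = 0 + j83.42 Ω
  Z5: Z = 1/(jωC) = -j/(ω·C) = 0 - j6.681e+04 Ω
Step 3 — Bridge requires nodal analysis (the Z5 bridge couples midpoints C and D, so the two paths cannot be reduced to a simple series/parallel combination). Setting node B to ground and injecting 1 A at node A, the 3-node admittance system at A, C, D solves to V_A = Z_AB = 6.757 + j78.9 Ω = 79.19∠85.1° Ω.
Step 4 — Source phasor: V = 44.7∠-63.5° V = 19.95 - j40 V.
Step 5 — Current: I = V / Z = -0.4818 - j0.2941 A = 0.5645∠-148.6° A.
Step 6 — Complex power: S = V·I* = 2.153 + j25.14 VA.
Step 7 — Real power: P = Re(S) = 2.153 W.
Step 8 — Reactive power: Q = Im(S) = 25.14 VAR.
Step 9 — Apparent power: |S| = 25.23 VA.
Step 10 — Power factor: PF = P/|S| = 0.08533 (lagging).

(a) P = 2.153 W  (b) Q = 25.14 VAR  (c) S = 25.23 VA  (d) PF = 0.08533 (lagging)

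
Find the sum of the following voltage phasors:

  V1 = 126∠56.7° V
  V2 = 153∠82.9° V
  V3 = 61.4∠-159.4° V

Step 1 — Convert each phasor to rectangular form:
  V1 = 126·(cos(56.7°) + j·sin(56.7°)) = 69.18 + j105.3 V
  V2 = 153·(cos(82.9°) + j·sin(82.9°)) = 18.91 + j151.8 V
  V3 = 61.4·(cos(-159.4°) + j·sin(-159.4°)) = -57.47 - j21.6 V
Step 2 — Sum components: V_total = 30.61 + j235.5 V.
Step 3 — Convert to polar: |V_total| = 237.5 V, ∠V_total = 82.6°.

V_total = 237.5∠82.6° V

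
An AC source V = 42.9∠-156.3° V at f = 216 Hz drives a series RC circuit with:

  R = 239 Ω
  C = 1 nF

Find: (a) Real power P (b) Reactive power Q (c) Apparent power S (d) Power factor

Step 1 — Angular frequency: ω = 2π·f = 2π·216 = 1357 rad/s.
Step 2 — Component impedances:
  R: Z = R = 239 Ω
  C: Z = 1/(jωC) = -j/(ω·C) = 0 - j7.368e+05 Ω
Step 3 — Series combination: Z_total = R + C = 239 - j7.368e+05 Ω = 7.368e+05∠-90.0° Ω.
Step 4 — Source phasor: V = 42.9∠-156.3° V = -39.28 - j17.24 V.
Step 5 — Current: I = V / Z = 2.339e-05 - j5.332e-05 A = 5.822e-05∠-66.3° A.
Step 6 — Complex power: S = V·I* = 8.102e-07 - j0.002498 VA.
Step 7 — Real power: P = Re(S) = 8.102e-07 W.
Step 8 — Reactive power: Q = Im(S) = -0.002498 VAR.
Step 9 — Apparent power: |S| = 0.002498 VA.
Step 10 — Power factor: PF = P/|S| = 0.0003244 (leading).

(a) P = 8.102e-07 W  (b) Q = -0.002498 VAR  (c) S = 0.002498 VA  (d) PF = 0.0003244 (leading)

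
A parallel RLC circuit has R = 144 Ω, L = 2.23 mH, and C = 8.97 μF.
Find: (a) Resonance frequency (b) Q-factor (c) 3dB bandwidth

Step 1 — Resonance: ω₀ = 1/√(LC) = 1/√(0.00223·8.97e-06) = 7071 rad/s.
Step 2 — f₀ = ω₀/(2π) = 1125 Hz.
Step 3 — Parallel Q: Q = R/(ω₀L) = 144/(7071·0.00223) = 9.133.
Step 4 — Bandwidth: Δω = ω₀/Q = 774.2 rad/s; BW = Δω/(2π) = 123.2 Hz.

(a) f₀ = 1125 Hz  (b) Q = 9.133  (c) BW = 123.2 Hz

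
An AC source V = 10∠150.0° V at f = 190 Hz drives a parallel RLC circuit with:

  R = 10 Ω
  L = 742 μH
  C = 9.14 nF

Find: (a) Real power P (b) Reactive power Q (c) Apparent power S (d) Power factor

Step 1 — Angular frequency: ω = 2π·f = 2π·190 = 1194 rad/s.
Step 2 — Component impedances:
  R: Z = R = 10 Ω
  L: Z = jωL = j·1194·0.000742 = 0 + j0.8858 Ω
  C: Z = 1/(jωC) = -j/(ω·C) = 0 - j9.165e+04 Ω
Step 3 — Parallel combination: 1/Z_total = 1/R + 1/L + 1/C; Z_total = 0.07786 + j0.8789 Ω = 0.8824∠84.9° Ω.
Step 4 — Source phasor: V = 10∠150.0° V = -8.66 + j5 V.
Step 5 — Current: I = V / Z = 4.779 + j10.28 A = 11.33∠65.1° A.
Step 6 — Complex power: S = V·I* = 10 + j112.9 VA.
Step 7 — Real power: P = Re(S) = 10 W.
Step 8 — Reactive power: Q = Im(S) = 112.9 VAR.
Step 9 — Apparent power: |S| = 113.3 VA.
Step 10 — Power factor: PF = P/|S| = 0.08824 (lagging).

(a) P = 10 W  (b) Q = 112.9 VAR  (c) S = 113.3 VA  (d) PF = 0.08824 (lagging)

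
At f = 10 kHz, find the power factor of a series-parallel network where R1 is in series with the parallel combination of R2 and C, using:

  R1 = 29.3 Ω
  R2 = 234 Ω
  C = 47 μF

Step 1 — Angular frequency: ω = 2π·f = 2π·1e+04 = 6.283e+04 rad/s.
Step 2 — Component impedances:
  R1: Z = R = 29.3 Ω
  R2: Z = R = 234 Ω
  C: Z = 1/(jωC) = -j/(ω·C) = 0 - j0.3386 Ω
Step 3 — Parallel branch: R2 || C = 1/(1/R2 + 1/C) = 0.00049 - j0.3386 Ω.
Step 4 — Series with R1: Z_total = R1 + (R2 || C) = 29.3 - j0.3386 Ω = 29.3∠-0.7° Ω.
Step 5 — Power factor: PF = cos(φ) = Re(Z)/|Z| = 29.3/29.302 = 0.9999.
Step 6 — Type: Im(Z) = -0.3386 ⇒ leading (phase φ = -0.7°).

PF = 0.9999 (leading, φ = -0.7°)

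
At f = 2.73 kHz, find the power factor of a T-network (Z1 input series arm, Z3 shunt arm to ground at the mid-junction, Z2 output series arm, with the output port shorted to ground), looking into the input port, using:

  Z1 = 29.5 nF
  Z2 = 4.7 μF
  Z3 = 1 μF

Step 1 — Angular frequency: ω = 2π·f = 2π·2730 = 1.715e+04 rad/s.
Step 2 — Component impedances:
  Z1: Z = 1/(jωC) = -j/(ω·C) = 0 - j1976 Ω
  Z2: Z = 1/(jωC) = -j/(ω·C) = 0 - j12.4 Ω
  Z3: Z = 1/(jωC) = -j/(ω·C) = 0 - j58.3 Ω
Step 3 — With the output port shorted to ground, the output series arm Z2 runs from the junction to ground; the shunt arm Z3 also runs from the junction to ground. They appear in parallel: Z3 || Z2 = 0 - j10.23 Ω.
Step 4 — Series with input arm Z1: Z_in = Z1 + (Z3 || Z2) = 0 - j1986 Ω = 1986∠-90.0° Ω.
Step 5 — Power factor: PF = cos(φ) = Re(Z)/|Z| = 0/1986 = 0.
Step 6 — Type: Im(Z) = -1986 ⇒ leading (phase φ = -90.0°).

PF = 0 (leading, φ = -90.0°)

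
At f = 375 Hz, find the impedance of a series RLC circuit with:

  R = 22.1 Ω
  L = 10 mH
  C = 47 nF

Step 1 — Angular frequency: ω = 2π·f = 2π·375 = 2356 rad/s.
Step 2 — Component impedances:
  R: Z = R = 22.1 Ω
  L: Z = jωL = j·2356·0.01 = 0 + j23.56 Ω
  C: Z = 1/(jωC) = -j/(ω·C) = 0 - j9030 Ω
Step 3 — Series combination: Z_total = R + L + C = 22.1 - j9007 Ω = 9007∠-89.9° Ω.

Z = 22.1 - j9007 Ω = 9007∠-89.9° Ω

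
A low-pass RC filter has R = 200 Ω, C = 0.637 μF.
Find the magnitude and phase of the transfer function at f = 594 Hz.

Step 1 — Angular frequency: ω = 2π·594 = 3732 rad/s.
Step 2 — Transfer function: H(jω) = 1/(1 + jωRC).
Step 3 — Denominator: 1 + jωRC = 1 + j·3732·200·6.37e-07 = 1 + j0.4755.
Step 4 — H = 0.8156 - j0.3878.
Step 5 — Magnitude: |H| = 0.9031 (-0.9 dB); phase: φ = -25.4°.

|H| = 0.9031 (-0.9 dB), φ = -25.4°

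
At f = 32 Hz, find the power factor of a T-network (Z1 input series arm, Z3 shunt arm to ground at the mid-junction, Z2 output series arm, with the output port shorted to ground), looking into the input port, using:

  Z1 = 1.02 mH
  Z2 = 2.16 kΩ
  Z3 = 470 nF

Step 1 — Angular frequency: ω = 2π·f = 2π·32 = 201.1 rad/s.
Step 2 — Component impedances:
  Z1: Z = jωL = j·201.1·0.00102 = 0 + j0.2051 Ω
  Z2: Z = R = 2160 Ω
  Z3: Z = 1/(jωC) = -j/(ω·C) = 0 - j1.058e+04 Ω
Step 3 — With the output port shorted to ground, the output series arm Z2 runs from the junction to ground; the shunt arm Z3 also runs from the junction to ground. They appear in parallel: Z3 || Z2 = 2074 - j423.3 Ω.
Step 4 — Series with input arm Z1: Z_in = Z1 + (Z3 || Z2) = 2074 - j423.1 Ω = 2116∠-11.5° Ω.
Step 5 — Power factor: PF = cos(φ) = Re(Z)/|Z| = 2073.6/2116.3 = 0.9798.
Step 6 — Type: Im(Z) = -423.1 ⇒ leading (phase φ = -11.5°).

PF = 0.9798 (leading, φ = -11.5°)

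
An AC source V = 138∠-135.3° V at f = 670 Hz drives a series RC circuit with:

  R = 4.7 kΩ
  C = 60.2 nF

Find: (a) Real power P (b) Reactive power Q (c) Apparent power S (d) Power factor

Step 1 — Angular frequency: ω = 2π·f = 2π·670 = 4210 rad/s.
Step 2 — Component impedances:
  R: Z = R = 4700 Ω
  C: Z = 1/(jωC) = -j/(ω·C) = 0 - j3946 Ω
Step 3 — Series combination: Z_total = R + C = 4700 - j3946 Ω = 6137∠-40.0° Ω.
Step 4 — Source phasor: V = 138∠-135.3° V = -98.09 - j97.07 V.
Step 5 — Current: I = V / Z = -0.002071 - j0.02239 A = 0.02249∠-95.3° A.
Step 6 — Complex power: S = V·I* = 2.377 - j1.995 VA.
Step 7 — Real power: P = Re(S) = 2.377 W.
Step 8 — Reactive power: Q = Im(S) = -1.995 VAR.
Step 9 — Apparent power: |S| = 3.103 VA.
Step 10 — Power factor: PF = P/|S| = 0.7659 (leading).

(a) P = 2.377 W  (b) Q = -1.995 VAR  (c) S = 3.103 VA  (d) PF = 0.7659 (leading)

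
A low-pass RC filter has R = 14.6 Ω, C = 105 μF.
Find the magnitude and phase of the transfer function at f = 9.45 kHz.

Step 1 — Angular frequency: ω = 2π·9450 = 5.938e+04 rad/s.
Step 2 — Transfer function: H(jω) = 1/(1 + jωRC).
Step 3 — Denominator: 1 + jωRC = 1 + j·5.938e+04·14.6·0.000105 = 1 + j91.02.
Step 4 — H = 0.0001207 - j0.01098.
Step 5 — Magnitude: |H| = 0.01099 (-39.2 dB); phase: φ = -89.4°.

|H| = 0.01099 (-39.2 dB), φ = -89.4°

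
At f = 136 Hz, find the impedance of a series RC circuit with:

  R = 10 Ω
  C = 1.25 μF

Step 1 — Angular frequency: ω = 2π·f = 2π·136 = 854.5 rad/s.
Step 2 — Component impedances:
  R: Z = R = 10 Ω
  C: Z = 1/(jωC) = -j/(ω·C) = 0 - j936.2 Ω
Step 3 — Series combination: Z_total = R + C = 10 - j936.2 Ω = 936.3∠-89.4° Ω.

Z = 10 - j936.2 Ω = 936.3∠-89.4° Ω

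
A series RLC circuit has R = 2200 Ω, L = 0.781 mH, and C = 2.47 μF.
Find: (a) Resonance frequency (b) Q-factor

Step 1 — Resonance condition Im(Z)=0 gives ω₀ = 1/√(LC).
Step 2 — ω₀ = 1/√(0.000781·2.47e-06) = 2.277e+04 rad/s.
Step 3 — f₀ = ω₀/(2π) = 3624 Hz.
Step 4 — Series Q: Q = ω₀L/R = 2.277e+04·0.000781/2200 = 0.008083.

(a) f₀ = 3624 Hz  (b) Q = 0.008083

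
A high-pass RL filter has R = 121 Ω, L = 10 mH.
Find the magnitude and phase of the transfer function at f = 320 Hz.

Step 1 — Angular frequency: ω = 2π·320 = 2011 rad/s.
Step 2 — Transfer function: H(jω) = jωL/(R + jωL).
Step 3 — Numerator jωL = j·20.11; denominator R + jωL = 121 + j20.11.
Step 4 — H = 0.02687 + j0.1617.
Step 5 — Magnitude: |H| = 0.1639 (-15.7 dB); phase: φ = 80.6°.

|H| = 0.1639 (-15.7 dB), φ = 80.6°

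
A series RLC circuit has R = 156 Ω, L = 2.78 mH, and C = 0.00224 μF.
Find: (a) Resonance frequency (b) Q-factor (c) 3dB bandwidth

Step 1 — Resonance: ω₀ = 1/√(LC) = 1/√(0.00278·2.24e-09) = 4.007e+05 rad/s.
Step 2 — f₀ = ω₀/(2π) = 6.378e+04 Hz.
Step 3 — Series Q: Q = ω₀L/R = 4.007e+05·0.00278/156 = 7.141.
Step 4 — Bandwidth: Δω = ω₀/Q = 5.612e+04 rad/s; BW = Δω/(2π) = 8931 Hz.

(a) f₀ = 6.378e+04 Hz  (b) Q = 7.141  (c) BW = 8931 Hz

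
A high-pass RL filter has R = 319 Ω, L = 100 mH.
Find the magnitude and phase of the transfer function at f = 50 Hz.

Step 1 — Angular frequency: ω = 2π·50 = 314.2 rad/s.
Step 2 — Transfer function: H(jω) = jωL/(R + jωL).
Step 3 — Numerator jωL = j·31.42; denominator R + jωL = 319 + j31.42.
Step 4 — H = 0.009606 + j0.09754.
Step 5 — Magnitude: |H| = 0.09801 (-20.2 dB); phase: φ = 84.4°.

|H| = 0.09801 (-20.2 dB), φ = 84.4°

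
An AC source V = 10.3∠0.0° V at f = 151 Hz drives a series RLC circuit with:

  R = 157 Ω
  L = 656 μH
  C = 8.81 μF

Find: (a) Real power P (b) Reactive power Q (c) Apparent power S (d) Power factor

Step 1 — Angular frequency: ω = 2π·f = 2π·151 = 948.8 rad/s.
Step 2 — Component impedances:
  R: Z = R = 157 Ω
  L: Z = jωL = j·948.8·0.000656 = 0 + j0.6224 Ω
  C: Z = 1/(jωC) = -j/(ω·C) = 0 - j119.6 Ω
Step 3 — Series combination: Z_total = R + L + C = 157 - j119 Ω = 197∠-37.2° Ω.
Step 4 — Source phasor: V = 10.3∠0.0° V = 10.3 V.
Step 5 — Current: I = V / Z = 0.04166 + j0.03158 A = 0.05228∠37.2° A.
Step 6 — Complex power: S = V·I* = 0.4291 - j0.3253 VA.
Step 7 — Real power: P = Re(S) = 0.4291 W.
Step 8 — Reactive power: Q = Im(S) = -0.3253 VAR.
Step 9 — Apparent power: |S| = 0.5385 VA.
Step 10 — Power factor: PF = P/|S| = 0.7969 (leading).

(a) P = 0.4291 W  (b) Q = -0.3253 VAR  (c) S = 0.5385 VA  (d) PF = 0.7969 (leading)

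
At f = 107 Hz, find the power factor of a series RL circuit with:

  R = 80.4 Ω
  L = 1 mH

Step 1 — Angular frequency: ω = 2π·f = 2π·107 = 672.3 rad/s.
Step 2 — Component impedances:
  R: Z = R = 80.4 Ω
  L: Z = jωL = j·672.3·0.001 = 0 + j0.6723 Ω
Step 3 — Series combination: Z_total = R + L = 80.4 + j0.6723 Ω = 80.4∠0.5° Ω.
Step 4 — Power factor: PF = cos(φ) = Re(Z)/|Z| = 80.4/80.4 = 1.
Step 5 — Type: Im(Z) = 0.6723 ⇒ lagging (phase φ = 0.5°).

PF = 1 (lagging, φ = 0.5°)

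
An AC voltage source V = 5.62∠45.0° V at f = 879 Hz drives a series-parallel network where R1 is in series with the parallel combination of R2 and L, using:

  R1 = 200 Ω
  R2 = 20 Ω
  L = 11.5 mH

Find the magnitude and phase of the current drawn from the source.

Step 1 — Angular frequency: ω = 2π·f = 2π·879 = 5523 rad/s.
Step 2 — Component impedances:
  R1: Z = R = 200 Ω
  R2: Z = R = 20 Ω
  L: Z = jωL = j·5523·0.0115 = 0 + j63.51 Ω
Step 3 — Parallel branch: R2 || L = 1/(1/R2 + 1/L) = 18.2 + j5.73 Ω.
Step 4 — Series with R1: Z_total = R1 + (R2 || L) = 218.2 + j5.73 Ω = 218.3∠1.5° Ω.
Step 5 — Source phasor: V = 5.62∠45.0° V = 3.974 + j3.974 V.
Step 6 — Ohm's law: I = V / Z_total = (3.974 + j3.974) / (218.2 + j5.73) = 0.01868 + j0.01772 A.
Step 7 — Convert to polar: |I| = 0.02575 A, ∠I = 43.5°.

I = 0.02575∠43.5° A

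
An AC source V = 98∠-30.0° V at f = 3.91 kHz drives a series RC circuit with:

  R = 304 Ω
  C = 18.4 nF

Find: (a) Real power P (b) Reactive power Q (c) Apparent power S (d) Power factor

Step 1 — Angular frequency: ω = 2π·f = 2π·3910 = 2.457e+04 rad/s.
Step 2 — Component impedances:
  R: Z = R = 304 Ω
  C: Z = 1/(jωC) = -j/(ω·C) = 0 - j2212 Ω
Step 3 — Series combination: Z_total = R + C = 304 - j2212 Ω = 2233∠-82.2° Ω.
Step 4 — Source phasor: V = 98∠-30.0° V = 84.87 - j49 V.
Step 5 — Current: I = V / Z = 0.02691 + j0.03467 A = 0.04389∠52.2° A.
Step 6 — Complex power: S = V·I* = 0.5855 - j4.261 VA.
Step 7 — Real power: P = Re(S) = 0.5855 W.
Step 8 — Reactive power: Q = Im(S) = -4.261 VAR.
Step 9 — Apparent power: |S| = 4.301 VA.
Step 10 — Power factor: PF = P/|S| = 0.1361 (leading).

(a) P = 0.5855 W  (b) Q = -4.261 VAR  (c) S = 4.301 VA  (d) PF = 0.1361 (leading)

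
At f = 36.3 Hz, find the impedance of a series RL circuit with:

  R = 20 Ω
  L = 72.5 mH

Step 1 — Angular frequency: ω = 2π·f = 2π·36.3 = 228.1 rad/s.
Step 2 — Component impedances:
  R: Z = R = 20 Ω
  L: Z = jωL = j·228.1·0.0725 = 0 + j16.54 Ω
Step 3 — Series combination: Z_total = R + L = 20 + j16.54 Ω = 25.95∠39.6° Ω.

Z = 20 + j16.54 Ω = 25.95∠39.6° Ω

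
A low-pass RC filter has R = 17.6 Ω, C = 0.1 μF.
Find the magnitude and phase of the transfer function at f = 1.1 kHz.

Step 1 — Angular frequency: ω = 2π·1100 = 6912 rad/s.
Step 2 — Transfer function: H(jω) = 1/(1 + jωRC).
Step 3 — Denominator: 1 + jωRC = 1 + j·6912·17.6·1e-07 = 1 + j0.01216.
Step 4 — H = 0.9999 - j0.01216.
Step 5 — Magnitude: |H| = 0.9999 (-0.0 dB); phase: φ = -0.7°.

|H| = 0.9999 (-0.0 dB), φ = -0.7°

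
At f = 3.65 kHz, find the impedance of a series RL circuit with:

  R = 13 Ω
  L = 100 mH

Step 1 — Angular frequency: ω = 2π·f = 2π·3650 = 2.293e+04 rad/s.
Step 2 — Component impedances:
  R: Z = R = 13 Ω
  L: Z = jωL = j·2.293e+04·0.1 = 0 + j2293 Ω
Step 3 — Series combination: Z_total = R + L = 13 + j2293 Ω = 2293∠89.7° Ω.

Z = 13 + j2293 Ω = 2293∠89.7° Ω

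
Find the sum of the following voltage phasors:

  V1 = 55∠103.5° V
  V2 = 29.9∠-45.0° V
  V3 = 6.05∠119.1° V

Step 1 — Convert each phasor to rectangular form:
  V1 = 55·(cos(103.5°) + j·sin(103.5°)) = -12.84 + j53.48 V
  V2 = 29.9·(cos(-45.0°) + j·sin(-45.0°)) = 21.14 - j21.14 V
  V3 = 6.05·(cos(119.1°) + j·sin(119.1°)) = -2.942 + j5.286 V
Step 2 — Sum components: V_total = 5.361 + j37.62 V.
Step 3 — Convert to polar: |V_total| = 38 V, ∠V_total = 81.9°.

V_total = 38∠81.9° V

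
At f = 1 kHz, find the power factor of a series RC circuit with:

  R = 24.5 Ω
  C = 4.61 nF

Step 1 — Angular frequency: ω = 2π·f = 2π·1000 = 6283 rad/s.
Step 2 — Component impedances:
  R: Z = R = 24.5 Ω
  C: Z = 1/(jωC) = -j/(ω·C) = 0 - j3.452e+04 Ω
Step 3 — Series combination: Z_total = R + C = 24.5 - j3.452e+04 Ω = 3.452e+04∠-90.0° Ω.
Step 4 — Power factor: PF = cos(φ) = Re(Z)/|Z| = 24.5/3.452e+04 = 0.0007097.
Step 5 — Type: Im(Z) = -3.452e+04 ⇒ leading (phase φ = -90.0°).

PF = 0.0007097 (leading, φ = -90.0°)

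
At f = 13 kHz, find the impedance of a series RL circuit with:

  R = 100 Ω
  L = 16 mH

Step 1 — Angular frequency: ω = 2π·f = 2π·1.3e+04 = 8.168e+04 rad/s.
Step 2 — Component impedances:
  R: Z = R = 100 Ω
  L: Z = jωL = j·8.168e+04·0.016 = 0 + j1307 Ω
Step 3 — Series combination: Z_total = R + L = 100 + j1307 Ω = 1311∠85.6° Ω.

Z = 100 + j1307 Ω = 1311∠85.6° Ω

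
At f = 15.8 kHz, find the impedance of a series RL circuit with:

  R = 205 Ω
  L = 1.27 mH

Step 1 — Angular frequency: ω = 2π·f = 2π·1.58e+04 = 9.927e+04 rad/s.
Step 2 — Component impedances:
  R: Z = R = 205 Ω
  L: Z = jωL = j·9.927e+04·0.00127 = 0 + j126.1 Ω
Step 3 — Series combination: Z_total = R + L = 205 + j126.1 Ω = 240.7∠31.6° Ω.

Z = 205 + j126.1 Ω = 240.7∠31.6° Ω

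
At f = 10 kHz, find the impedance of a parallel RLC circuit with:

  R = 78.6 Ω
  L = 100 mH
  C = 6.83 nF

Step 1 — Angular frequency: ω = 2π·f = 2π·1e+04 = 6.283e+04 rad/s.
Step 2 — Component impedances:
  R: Z = R = 78.6 Ω
  L: Z = jωL = j·6.283e+04·0.1 = 0 + j6283 Ω
  C: Z = 1/(jωC) = -j/(ω·C) = 0 - j2330 Ω
Step 3 — Parallel combination: 1/Z_total = 1/R + 1/L + 1/C; Z_total = 78.56 - j1.667 Ω = 78.58∠-1.2° Ω.

Z = 78.56 - j1.667 Ω = 78.58∠-1.2° Ω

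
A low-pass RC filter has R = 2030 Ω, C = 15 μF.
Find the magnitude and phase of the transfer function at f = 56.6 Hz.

Step 1 — Angular frequency: ω = 2π·56.6 = 355.6 rad/s.
Step 2 — Transfer function: H(jω) = 1/(1 + jωRC).
Step 3 — Denominator: 1 + jωRC = 1 + j·355.6·2030·1.5e-05 = 1 + j10.83.
Step 4 — H = 0.008456 - j0.09156.
Step 5 — Magnitude: |H| = 0.09195 (-20.7 dB); phase: φ = -84.7°.

|H| = 0.09195 (-20.7 dB), φ = -84.7°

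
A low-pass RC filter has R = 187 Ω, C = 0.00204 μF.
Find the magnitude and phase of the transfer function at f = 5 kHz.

Step 1 — Angular frequency: ω = 2π·5000 = 3.142e+04 rad/s.
Step 2 — Transfer function: H(jω) = 1/(1 + jωRC).
Step 3 — Denominator: 1 + jωRC = 1 + j·3.142e+04·187·2.04e-09 = 1 + j0.01198.
Step 4 — H = 0.9999 - j0.01198.
Step 5 — Magnitude: |H| = 0.9999 (-0.0 dB); phase: φ = -0.7°.

|H| = 0.9999 (-0.0 dB), φ = -0.7°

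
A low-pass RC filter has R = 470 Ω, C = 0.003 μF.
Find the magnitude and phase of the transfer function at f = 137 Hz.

Step 1 — Angular frequency: ω = 2π·137 = 860.8 rad/s.
Step 2 — Transfer function: H(jω) = 1/(1 + jωRC).
Step 3 — Denominator: 1 + jωRC = 1 + j·860.8·470·3e-09 = 1 + j0.001214.
Step 4 — H = 1 - j0.001214.
Step 5 — Magnitude: |H| = 1 (-0.0 dB); phase: φ = -0.1°.

|H| = 1 (-0.0 dB), φ = -0.1°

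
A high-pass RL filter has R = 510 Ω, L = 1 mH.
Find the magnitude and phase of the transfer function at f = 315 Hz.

Step 1 — Angular frequency: ω = 2π·315 = 1979 rad/s.
Step 2 — Transfer function: H(jω) = jωL/(R + jωL).
Step 3 — Numerator jωL = j·1.979; denominator R + jωL = 510 + j1.979.
Step 4 — H = 1.506e-05 + j0.003881.
Step 5 — Magnitude: |H| = 0.003881 (-48.2 dB); phase: φ = 89.8°.

|H| = 0.003881 (-48.2 dB), φ = 89.8°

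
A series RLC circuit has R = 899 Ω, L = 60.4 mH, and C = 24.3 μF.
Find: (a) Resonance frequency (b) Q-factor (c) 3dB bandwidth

Step 1 — Resonance: ω₀ = 1/√(LC) = 1/√(0.0604·2.43e-05) = 825.4 rad/s.
Step 2 — f₀ = ω₀/(2π) = 131.4 Hz.
Step 3 — Series Q: Q = ω₀L/R = 825.4·0.0604/899 = 0.05546.
Step 4 — Bandwidth: Δω = ω₀/Q = 1.488e+04 rad/s; BW = Δω/(2π) = 2369 Hz.

(a) f₀ = 131.4 Hz  (b) Q = 0.05546  (c) BW = 2369 Hz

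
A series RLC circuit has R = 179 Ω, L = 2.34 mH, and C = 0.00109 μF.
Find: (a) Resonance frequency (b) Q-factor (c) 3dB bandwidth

Step 1 — Resonance condition Im(Z)=0 gives ω₀ = 1/√(LC).
Step 2 — ω₀ = 1/√(0.00234·1.09e-09) = 6.262e+05 rad/s.
Step 3 — f₀ = ω₀/(2π) = 9.965e+04 Hz.
Step 4 — Series Q: Q = ω₀L/R = 6.262e+05·0.00234/179 = 8.185.
Step 5 — 3dB bandwidth: Δω = ω₀/Q = 7.65e+04 rad/s; BW = Δω/(2π) = 1.217e+04 Hz.

(a) f₀ = 9.965e+04 Hz  (b) Q = 8.185  (c) BW = 1.217e+04 Hz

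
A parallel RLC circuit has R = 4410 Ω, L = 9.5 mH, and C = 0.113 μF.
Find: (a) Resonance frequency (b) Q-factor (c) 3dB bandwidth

Step 1 — Resonance: ω₀ = 1/√(LC) = 1/√(0.0095·1.13e-07) = 3.052e+04 rad/s.
Step 2 — f₀ = ω₀/(2π) = 4858 Hz.
Step 3 — Parallel Q: Q = R/(ω₀L) = 4410/(3.052e+04·0.0095) = 15.21.
Step 4 — Bandwidth: Δω = ω₀/Q = 2007 rad/s; BW = Δω/(2π) = 319.4 Hz.

(a) f₀ = 4858 Hz  (b) Q = 15.21  (c) BW = 319.4 Hz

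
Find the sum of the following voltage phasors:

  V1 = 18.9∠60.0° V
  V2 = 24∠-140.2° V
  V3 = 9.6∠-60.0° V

Step 1 — Convert each phasor to rectangular form:
  V1 = 18.9·(cos(60.0°) + j·sin(60.0°)) = 9.45 + j16.37 V
  V2 = 24·(cos(-140.2°) + j·sin(-140.2°)) = -18.44 - j15.36 V
  V3 = 9.6·(cos(-60.0°) + j·sin(-60.0°)) = 4.8 - j8.314 V
Step 2 — Sum components: V_total = -4.189 - j7.309 V.
Step 3 — Convert to polar: |V_total| = 8.424 V, ∠V_total = -119.8°.

V_total = 8.424∠-119.8° V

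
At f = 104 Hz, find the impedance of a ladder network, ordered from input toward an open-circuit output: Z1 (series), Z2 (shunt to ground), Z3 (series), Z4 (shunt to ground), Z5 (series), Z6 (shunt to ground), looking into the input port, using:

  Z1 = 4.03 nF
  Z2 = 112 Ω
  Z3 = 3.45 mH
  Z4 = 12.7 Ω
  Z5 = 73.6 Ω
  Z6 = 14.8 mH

Step 1 — Angular frequency: ω = 2π·f = 2π·104 = 653.5 rad/s.
Step 2 — Component impedances:
  Z1: Z = 1/(jωC) = -j/(ω·C) = 0 - j3.797e+05 Ω
  Z2: Z = R = 112 Ω
  Z3: Z = jωL = j·653.5·0.00345 = 0 + j2.254 Ω
  Z4: Z = R = 12.7 Ω
  Z5: Z = R = 73.6 Ω
  Z6: Z = jωL = j·653.5·0.0148 = 0 + j9.671 Ω
Step 3 — Ladder network (open output): work backward from the far end, alternating series and parallel combinations. Z_in = 9.936 - j3.797e+05 Ω = 3.797e+05∠-90.0° Ω.

Z = 9.936 - j3.797e+05 Ω = 3.797e+05∠-90.0° Ω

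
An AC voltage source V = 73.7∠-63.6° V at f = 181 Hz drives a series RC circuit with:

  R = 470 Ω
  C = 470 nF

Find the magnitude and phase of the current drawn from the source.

Step 1 — Angular frequency: ω = 2π·f = 2π·181 = 1137 rad/s.
Step 2 — Component impedances:
  R: Z = R = 470 Ω
  C: Z = 1/(jωC) = -j/(ω·C) = 0 - j1871 Ω
Step 3 — Series combination: Z_total = R + C = 470 - j1871 Ω = 1929∠-75.9° Ω.
Step 4 — Source phasor: V = 73.7∠-63.6° V = 32.77 - j66.01 V.
Step 5 — Ohm's law: I = V / Z_total = (32.77 - j66.01) / (470 - j1871) = 0.03733 + j0.008138 A.
Step 6 — Convert to polar: |I| = 0.03821 A, ∠I = 12.3°.

I = 0.03821∠12.3° A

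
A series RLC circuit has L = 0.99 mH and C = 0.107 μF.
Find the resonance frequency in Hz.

Step 1 — Resonance condition Im(Z)=0 gives ω₀ = 1/√(LC).
Step 2 — ω₀ = 1/√(0.00099·1.07e-07) = 9.716e+04 rad/s.
Step 3 — f₀ = ω₀/(2π) = 1.546e+04 Hz.

f₀ = 1.546e+04 Hz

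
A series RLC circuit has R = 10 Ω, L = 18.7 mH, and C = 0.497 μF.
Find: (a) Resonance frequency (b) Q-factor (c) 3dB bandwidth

Step 1 — Resonance: ω₀ = 1/√(LC) = 1/√(0.0187·4.97e-07) = 1.037e+04 rad/s.
Step 2 — f₀ = ω₀/(2π) = 1651 Hz.
Step 3 — Series Q: Q = ω₀L/R = 1.037e+04·0.0187/10 = 19.4.
Step 4 — Bandwidth: Δω = ω₀/Q = 534.8 rad/s; BW = Δω/(2π) = 85.11 Hz.

(a) f₀ = 1651 Hz  (b) Q = 19.4  (c) BW = 85.11 Hz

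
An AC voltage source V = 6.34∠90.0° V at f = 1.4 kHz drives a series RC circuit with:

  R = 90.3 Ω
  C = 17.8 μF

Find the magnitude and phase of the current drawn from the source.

Step 1 — Angular frequency: ω = 2π·f = 2π·1400 = 8796 rad/s.
Step 2 — Component impedances:
  R: Z = R = 90.3 Ω
  C: Z = 1/(jωC) = -j/(ω·C) = 0 - j6.387 Ω
Step 3 — Series combination: Z_total = R + C = 90.3 - j6.387 Ω = 90.53∠-4.0° Ω.
Step 4 — Source phasor: V = 6.34∠90.0° V = 0 + j6.34 V.
Step 5 — Ohm's law: I = V / Z_total = (0 + j6.34) / (90.3 - j6.387) = -0.004941 + j0.06986 A.
Step 6 — Convert to polar: |I| = 0.07004 A, ∠I = 94.0°.

I = 0.07004∠94.0° A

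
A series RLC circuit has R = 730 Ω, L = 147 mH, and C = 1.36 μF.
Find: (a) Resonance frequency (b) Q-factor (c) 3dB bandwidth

Step 1 — Resonance condition Im(Z)=0 gives ω₀ = 1/√(LC).
Step 2 — ω₀ = 1/√(0.147·1.36e-06) = 2237 rad/s.
Step 3 — f₀ = ω₀/(2π) = 356 Hz.
Step 4 — Series Q: Q = ω₀L/R = 2237·0.147/730 = 0.4504.
Step 5 — 3dB bandwidth: Δω = ω₀/Q = 4966 rad/s; BW = Δω/(2π) = 790.4 Hz.

(a) f₀ = 356 Hz  (b) Q = 0.4504  (c) BW = 790.4 Hz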